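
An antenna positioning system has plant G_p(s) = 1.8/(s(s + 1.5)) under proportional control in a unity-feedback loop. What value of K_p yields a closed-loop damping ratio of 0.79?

Closed-loop characteristic equation: s² + 1.5s + K_p·1.8 = 0.
So ω_n = √(1.8K_p) and 2ζω_n = 1.5, giving ζ = 1.5/(2√(1.8K_p)).
Setting ζ = 0.79: √(1.8K_p) = 1.5/(2·0.79) = 0.9494, so K_p = 0.9013/1.8 = 0.501.

K_p = 0.501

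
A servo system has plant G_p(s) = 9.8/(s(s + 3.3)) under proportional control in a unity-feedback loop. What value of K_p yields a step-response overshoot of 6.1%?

K_p = 0.628

From %OS = 100·exp(−πζ/√(1−ζ²)) = 6.1%, ζ = −ln(0.061)/√(π²+ln²(0.061)) = 0.6649.
Characteristic equation s² + 3.3s + 9.8K_p = 0 gives ζ = 3.3/(2√(9.8K_p)).
Setting ζ = 0.6649: √(9.8K_p) = 3.3/(2·0.6649) = 2.481, so K_p = 6.157/9.8 = 0.628.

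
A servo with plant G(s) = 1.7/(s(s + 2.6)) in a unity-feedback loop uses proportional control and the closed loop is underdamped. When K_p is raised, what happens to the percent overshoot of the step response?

increase

Characteristic equation s² + 2.6s + K_p·1.7 = 0: raising K_p raises ω_n while 2ζω_n = 2.6 is fixed, so ζ falls and overshoot grows.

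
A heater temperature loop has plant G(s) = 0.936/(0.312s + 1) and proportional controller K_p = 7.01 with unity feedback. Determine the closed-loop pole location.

s = -24.24

Closed loop: T(s) = K_p·G/(1+K_p·G) = 6.561/(0.312s + 1 + 6.561), with pole at s = −(1 + 6.561)/0.312 = −24.24.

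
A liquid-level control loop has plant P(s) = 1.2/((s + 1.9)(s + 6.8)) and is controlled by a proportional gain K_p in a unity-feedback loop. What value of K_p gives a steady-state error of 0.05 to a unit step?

The loop is type 0, so e_ss(step) = 1/(1 + K_pos) with K_pos = K_p·P(0).
P(0) = 0.09288. Require 1/(1 + K_p·0.09288) = 0.05, so 1 + 0.09288·K_p = 20.
K_p = (20 − 1)/0.09288 = 205.

K_p = 205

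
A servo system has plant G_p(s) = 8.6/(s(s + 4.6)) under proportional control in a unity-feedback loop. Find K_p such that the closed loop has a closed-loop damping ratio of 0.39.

Closed-loop characteristic equation: s² + 4.6s + K_p·8.6 = 0.
So ω_n = √(8.6K_p) and 2ζω_n = 4.6, giving ζ = 4.6/(2√(8.6K_p)).
Setting ζ = 0.39: √(8.6K_p) = 4.6/(2·0.39) = 5.897, so K_p = 34.78/8.6 = 4.04.

K_p = 4.04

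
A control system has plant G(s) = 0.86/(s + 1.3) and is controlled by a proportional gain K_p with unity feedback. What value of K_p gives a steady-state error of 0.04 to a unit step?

Steady-state error for a unit step on this type-0 loop is 1/(1 + K_p·G(0)).
G(0) = 0.6615. Require 1/(1 + K_p·0.6615) = 0.04, so 1 + 0.6615·K_p = 25.
K_p = (25 − 1)/0.6615 = 36.3.

K_p = 36.3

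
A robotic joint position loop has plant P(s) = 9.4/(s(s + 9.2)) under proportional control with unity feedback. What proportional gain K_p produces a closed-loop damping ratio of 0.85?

Closed-loop characteristic equation: s² + 9.2s + K_p·9.4 = 0.
So ω_n = √(9.4K_p) and 2ζω_n = 9.2, giving ζ = 9.2/(2√(9.4K_p)).
Setting ζ = 0.85: √(9.4K_p) = 9.2/(2·0.85) = 5.412, so K_p = 29.29/9.4 = 3.12.

K_p = 3.12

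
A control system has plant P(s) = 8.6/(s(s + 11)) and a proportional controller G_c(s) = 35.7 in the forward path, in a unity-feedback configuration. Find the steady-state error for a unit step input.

0

The open loop G_c(s)P(s) has a pole at the origin (type 1), so the static position error constant is infinite and e_ss = 1/(1+∞) = 0.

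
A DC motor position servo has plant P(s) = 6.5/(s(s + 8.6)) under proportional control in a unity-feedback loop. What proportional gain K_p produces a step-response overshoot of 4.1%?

K_p = 5.6

From %OS = 100·exp(−πζ/√(1−ζ²)) = 4.1%, ζ = −ln(0.041)/√(π²+ln²(0.041)) = 0.713.
Characteristic equation s² + 8.6s + 6.5K_p = 0 gives ζ = 8.6/(2√(6.5K_p)).
Setting ζ = 0.713: √(6.5K_p) = 8.6/(2·0.713) = 6.031, so K_p = 36.38/6.5 = 5.6.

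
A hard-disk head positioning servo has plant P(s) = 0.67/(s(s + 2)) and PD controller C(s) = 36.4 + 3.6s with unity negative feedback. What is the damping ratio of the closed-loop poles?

ζ = 0.447

Forward path: (36.4 + 3.6s)·0.67/(s(s+2)). The closed-loop characteristic equation is s² + (2 + 0.67·3.6)s + 0.67·36.4 = 0.
That is s² + 4.412s + 24.39 = 0, so ω_n = 4.938 rad/s and ζ = 4.412/(2·4.938) = 0.4467.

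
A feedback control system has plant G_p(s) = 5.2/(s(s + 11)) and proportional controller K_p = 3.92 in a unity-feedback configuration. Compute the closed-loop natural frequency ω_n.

ω_n = 4.51 rad/s

1 + K_p·G_p(s) = 0 gives s² + 11s + 20.38 = 0.
Matching s² + 2ζω_n s + ω_n²: ω_n = √20.38 = 4.515 rad/s and 2ζω_n = 11, so ζ = 11/(2·4.515) = 1.22.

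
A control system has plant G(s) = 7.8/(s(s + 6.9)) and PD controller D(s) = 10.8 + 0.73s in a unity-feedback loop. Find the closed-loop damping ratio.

Forward path: (10.8 + 0.73s)·7.8/(s(s+6.9)). The closed-loop characteristic equation is s² + (6.9 + 7.8·0.73)s + 7.8·10.8 = 0.
That is s² + 12.59s + 84.24 = 0, so ω_n = 9.178 rad/s and ζ = 12.59/(2·9.178) = 0.6861.

ζ = 0.686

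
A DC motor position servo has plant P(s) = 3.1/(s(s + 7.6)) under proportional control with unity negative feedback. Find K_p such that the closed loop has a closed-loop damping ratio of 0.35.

K_p = 38

Closed-loop characteristic equation: s² + 7.6s + K_p·3.1 = 0.
So ω_n = √(3.1K_p) and 2ζω_n = 7.6, giving ζ = 7.6/(2√(3.1K_p)).
Setting ζ = 0.35: √(3.1K_p) = 7.6/(2·0.35) = 10.86, so K_p = 117.9/3.1 = 38.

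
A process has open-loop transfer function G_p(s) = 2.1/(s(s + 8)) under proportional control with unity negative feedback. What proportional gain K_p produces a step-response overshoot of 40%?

From %OS = 100·exp(−πζ/√(1−ζ²)) = 40%, ζ = −ln(0.4)/√(π²+ln²(0.4)) = 0.28.
Characteristic equation s² + 8s + 2.1K_p = 0 gives ζ = 8/(2√(2.1K_p)).
Setting ζ = 0.28: √(2.1K_p) = 8/(2·0.28) = 14.29, so K_p = 204.1/2.1 = 97.2.

K_p = 97.2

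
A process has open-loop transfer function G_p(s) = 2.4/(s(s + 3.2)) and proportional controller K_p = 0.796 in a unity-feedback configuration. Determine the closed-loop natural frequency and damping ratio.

ω_n = 1.38 rad/s, ζ = 1.16

The closed-loop denominator is s(s+3.2) + 0.796·2.4 = s² + 3.2s + 1.91.
So ω_n² = 1.91 ⇒ ω_n = 1.382 rad/s, and ζ = 3.2/(2ω_n) = 1.16.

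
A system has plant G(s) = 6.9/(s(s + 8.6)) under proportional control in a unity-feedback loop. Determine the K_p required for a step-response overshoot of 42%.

K_p = 37.8

From %OS = 100·exp(−πζ/√(1−ζ²)) = 42%, ζ = −ln(0.42)/√(π²+ln²(0.42)) = 0.2662.
Characteristic equation s² + 8.6s + 6.9K_p = 0 gives ζ = 8.6/(2√(6.9K_p)).
Setting ζ = 0.2662: √(6.9K_p) = 8.6/(2·0.2662) = 16.15, so K_p = 261/6.9 = 37.8.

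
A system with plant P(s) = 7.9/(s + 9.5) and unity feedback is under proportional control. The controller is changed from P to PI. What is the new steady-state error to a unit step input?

The integrator makes K_pos = lim_{s→0} C(s)G(s) infinite, so e_ss = 1/(1+K_pos) = 0.

0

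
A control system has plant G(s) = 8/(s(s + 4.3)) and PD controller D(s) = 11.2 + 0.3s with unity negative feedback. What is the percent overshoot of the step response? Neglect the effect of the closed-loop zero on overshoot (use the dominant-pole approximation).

30.5%

Forward path: (11.2 + 0.3s)·8/(s(s+4.3)). The closed-loop characteristic equation is s² + (4.3 + 8·0.3)s + 8·11.2 = 0.
That is s² + 6.7s + 89.6 = 0, so ω_n = 9.466 rad/s and ζ = 6.7/(2·9.466) = 0.3539.
%OS = 100·exp(−πζ/√(1−ζ²)) = 30.5%.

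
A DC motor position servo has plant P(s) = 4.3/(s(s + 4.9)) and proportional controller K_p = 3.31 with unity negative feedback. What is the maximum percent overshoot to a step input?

6.84%

From 1 + K_pP(s) = 0: s² + 4.9s + 14.23 = 0 ⇒ ω_n = 3.773, ζ = 0.6494.
%OS = 100·exp(−πζ/√(1−ζ²)) = 100·exp(−π·0.6494/√0.5783) = 6.84%.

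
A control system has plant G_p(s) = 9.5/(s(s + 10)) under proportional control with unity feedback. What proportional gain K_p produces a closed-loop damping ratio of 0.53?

K_p = 9.37

Closed-loop characteristic equation: s² + 10s + K_p·9.5 = 0.
So ω_n = √(9.5K_p) and 2ζω_n = 10, giving ζ = 10/(2√(9.5K_p)).
Setting ζ = 0.53: √(9.5K_p) = 10/(2·0.53) = 9.434, so K_p = 89/9.5 = 9.37.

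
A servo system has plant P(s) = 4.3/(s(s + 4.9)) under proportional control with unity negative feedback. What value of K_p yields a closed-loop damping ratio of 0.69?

K_p = 2.93

Closed-loop characteristic equation: s² + 4.9s + K_p·4.3 = 0.
So ω_n = √(4.3K_p) and 2ζω_n = 4.9, giving ζ = 4.9/(2√(4.3K_p)).
Setting ζ = 0.69: √(4.3K_p) = 4.9/(2·0.69) = 3.551, so K_p = 12.61/4.3 = 2.93.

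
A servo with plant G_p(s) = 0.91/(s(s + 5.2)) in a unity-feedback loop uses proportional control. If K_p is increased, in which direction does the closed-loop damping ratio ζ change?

decrease

ζ = 5.2/(2√(0.91K_p)); increasing K_p raises the denominator, so ζ falls.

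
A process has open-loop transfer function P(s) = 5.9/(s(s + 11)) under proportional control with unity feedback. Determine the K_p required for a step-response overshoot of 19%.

From %OS = 100·exp(−πζ/√(1−ζ²)) = 19%, ζ = −ln(0.19)/√(π²+ln²(0.19)) = 0.4673.
Characteristic equation s² + 11s + 5.9K_p = 0 gives ζ = 11/(2√(5.9K_p)).
Setting ζ = 0.4673: √(5.9K_p) = 11/(2·0.4673) = 11.77, so K_p = 138.5/5.9 = 23.5.

K_p = 23.5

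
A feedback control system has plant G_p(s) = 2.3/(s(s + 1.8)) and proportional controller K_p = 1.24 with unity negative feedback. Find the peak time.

T_p = 2.2 s

The closed-loop denominator s² + 1.8s + 2.852 gives ω_n = √2.852 = 1.689 and ζ = 1.8/(2ω_n) = 0.5329.
Damped frequency ω_d = ω_n√(1−ζ²) = 1.429 rad/s, so peak time T_p = π/ω_d = 2.2 s.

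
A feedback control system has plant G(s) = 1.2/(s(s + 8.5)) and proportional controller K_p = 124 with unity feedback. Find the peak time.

T_p = 0.275 s

From 1 + K_pG(s) = 0: s² + 8.5s + 148.8 = 0 ⇒ ω_n = 12.2, ζ = 0.3484.
Damped frequency ω_d = ω_n√(1−ζ²) = 11.43 rad/s, so peak time T_p = π/ω_d = 0.275 s.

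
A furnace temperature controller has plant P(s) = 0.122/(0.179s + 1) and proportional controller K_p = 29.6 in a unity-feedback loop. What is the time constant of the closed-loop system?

Closed loop: T(s) = K_p·P/(1+K_p·P) = 3.611/(0.179s + 1 + 3.611), with pole at s = −(1 + 3.611)/0.179 = −25.76.
Closed-loop time constant τ = 1/25.76 = 0.0388 s.

τ = 0.0388 s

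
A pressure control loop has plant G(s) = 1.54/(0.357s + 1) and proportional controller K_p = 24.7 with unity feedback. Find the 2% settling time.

T_s ≈ 0.0366 s

Closed loop: T(s) = K_p·G/(1+K_p·G) = 38.04/(0.357s + 1 + 38.04), with pole at s = −(1 + 38.04)/0.357 = −109.4.
τ = 1/109.4 = 0.009145 s, so 2% settling time ≈ 4τ = 0.0366 s.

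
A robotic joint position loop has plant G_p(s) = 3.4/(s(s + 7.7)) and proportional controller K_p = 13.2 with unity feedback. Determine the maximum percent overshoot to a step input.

From 1 + K_pG_p(s) = 0: s² + 7.7s + 44.88 = 0 ⇒ ω_n = 6.699, ζ = 0.5747.
%OS = 100·exp(−πζ/√(1−ζ²)) = 100·exp(−π·0.5747/√0.6697) = 11%.

11%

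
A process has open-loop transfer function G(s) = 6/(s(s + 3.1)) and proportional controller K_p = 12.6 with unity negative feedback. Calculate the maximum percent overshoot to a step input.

56.6%

From 1 + K_pG(s) = 0: s² + 3.1s + 75.6 = 0 ⇒ ω_n = 8.695, ζ = 0.1783.
%OS = 100·exp(−πζ/√(1−ζ²)) = 100·exp(−π·0.1783/√0.9682) = 56.6%.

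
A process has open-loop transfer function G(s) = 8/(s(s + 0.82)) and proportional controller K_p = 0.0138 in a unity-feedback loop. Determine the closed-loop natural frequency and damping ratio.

ω_n = 0.332 rad/s, ζ = 1.23

With unity feedback the closed-loop characteristic equation is s² + 0.82s + 0.0138·8 = s² + 0.82s + 0.1104 = 0.
Matching s² + 2ζω_n s + ω_n²: ω_n = √0.1104 = 0.3323 rad/s and 2ζω_n = 0.82, so ζ = 0.82/(2·0.3323) = 1.23.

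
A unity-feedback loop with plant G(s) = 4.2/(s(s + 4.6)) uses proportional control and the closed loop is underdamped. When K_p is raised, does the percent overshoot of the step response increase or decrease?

increase

Characteristic equation s² + 4.6s + K_p·4.2 = 0: raising K_p raises ω_n while 2ζω_n = 4.6 is fixed, so ζ falls and overshoot grows.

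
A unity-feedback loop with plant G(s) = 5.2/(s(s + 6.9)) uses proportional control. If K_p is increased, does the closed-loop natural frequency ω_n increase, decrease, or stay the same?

ω_n = √(5.2·K_p), which grows with K_p.

increase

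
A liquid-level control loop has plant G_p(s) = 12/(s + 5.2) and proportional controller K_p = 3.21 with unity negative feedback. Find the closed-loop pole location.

s = -43.72

Closed-loop transfer function: T(s) = K_p·G_p(s)/(1 + K_p·G_p(s)) = 38.52/(s + 5.2 + 38.52) = 38.52/(s + 43.72).
The closed-loop pole is at s = −43.72.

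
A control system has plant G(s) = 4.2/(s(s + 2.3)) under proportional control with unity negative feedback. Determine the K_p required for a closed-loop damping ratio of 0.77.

K_p = 0.531

Closed-loop characteristic equation: s² + 2.3s + K_p·4.2 = 0.
So ω_n = √(4.2K_p) and 2ζω_n = 2.3, giving ζ = 2.3/(2√(4.2K_p)).
Setting ζ = 0.77: √(4.2K_p) = 2.3/(2·0.77) = 1.494, so K_p = 2.231/4.2 = 0.531.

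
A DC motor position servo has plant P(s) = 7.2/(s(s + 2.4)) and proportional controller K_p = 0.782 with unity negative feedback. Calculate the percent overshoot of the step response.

15.9%

Closed-loop characteristic equation: s² + 2.4s + 5.63 = 0, so ω_n = 2.373 rad/s and ζ = 2.4/(2·2.373) = 0.5057.
%OS = 100·exp(−πζ/√(1−ζ²)) = 100·exp(−π·0.5057/√0.7442) = 15.9%.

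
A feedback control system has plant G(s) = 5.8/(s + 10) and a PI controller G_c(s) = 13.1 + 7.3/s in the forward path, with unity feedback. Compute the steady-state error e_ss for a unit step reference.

0

The open loop G_c(s)G(s) has a pole at the origin (type 1), so the static position error constant is infinite and e_ss = 1/(1+∞) = 0.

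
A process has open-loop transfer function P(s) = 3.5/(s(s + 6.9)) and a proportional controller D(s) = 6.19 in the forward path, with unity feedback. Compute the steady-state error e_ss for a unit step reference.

The open loop D(s)P(s) has a pole at the origin (type 1), so the static position error constant is infinite and e_ss = 1/(1+∞) = 0.

0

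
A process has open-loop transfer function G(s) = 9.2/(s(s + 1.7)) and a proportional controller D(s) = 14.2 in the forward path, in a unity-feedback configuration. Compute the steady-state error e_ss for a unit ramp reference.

The loop has one pole at the origin (type 1). Velocity error constant K_v = lim_{s→0} s·D(s)G(s) = 14.2·9.2/1.7 = 76.85.
Steady-state error to a unit ramp: e_ss = 1/K_v = 0.013.

0.013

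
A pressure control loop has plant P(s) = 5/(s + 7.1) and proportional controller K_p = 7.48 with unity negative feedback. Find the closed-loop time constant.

τ = 0.0225 s

Closed-loop transfer function: T(s) = K_p·P(s)/(1 + K_p·P(s)) = 37.4/(s + 7.1 + 37.4) = 37.4/(s + 44.5).
Time constant τ = 1/44.5 = 0.0225 s.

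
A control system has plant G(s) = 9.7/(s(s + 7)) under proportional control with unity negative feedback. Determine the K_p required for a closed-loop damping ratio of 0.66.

Closed-loop characteristic equation: s² + 7s + K_p·9.7 = 0.
So ω_n = √(9.7K_p) and 2ζω_n = 7, giving ζ = 7/(2√(9.7K_p)).
Setting ζ = 0.66: √(9.7K_p) = 7/(2·0.66) = 5.303, so K_p = 28.12/9.7 = 2.9.

K_p = 2.9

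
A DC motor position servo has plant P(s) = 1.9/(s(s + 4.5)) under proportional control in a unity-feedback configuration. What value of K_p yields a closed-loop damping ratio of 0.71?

Closed-loop characteristic equation: s² + 4.5s + K_p·1.9 = 0.
So ω_n = √(1.9K_p) and 2ζω_n = 4.5, giving ζ = 4.5/(2√(1.9K_p)).
Setting ζ = 0.71: √(1.9K_p) = 4.5/(2·0.71) = 3.169, so K_p = 10.04/1.9 = 5.29.

K_p = 5.29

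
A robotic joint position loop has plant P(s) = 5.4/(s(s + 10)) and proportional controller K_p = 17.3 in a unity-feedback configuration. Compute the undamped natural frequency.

The closed-loop denominator is s(s+10) + 17.3·5.4 = s² + 10s + 93.42.
So ω_n² = 93.42 ⇒ ω_n = 9.665 rad/s, and ζ = 10/(2ω_n) = 0.517.

ω_n = 9.67 rad/s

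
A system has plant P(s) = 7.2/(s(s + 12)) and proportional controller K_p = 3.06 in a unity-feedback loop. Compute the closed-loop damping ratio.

The closed-loop denominator is s(s+12) + 3.06·7.2 = s² + 12s + 22.03.
So ω_n² = 22.03 ⇒ ω_n = 4.694 rad/s, and ζ = 12/(2ω_n) = 1.28.

ζ = 1.28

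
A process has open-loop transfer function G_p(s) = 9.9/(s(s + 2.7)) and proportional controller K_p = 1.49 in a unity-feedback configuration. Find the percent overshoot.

The closed-loop denominator s² + 2.7s + 14.75 gives ω_n = √14.75 = 3.841 and ζ = 2.7/(2ω_n) = 0.3515.
%OS = 100·exp(−πζ/√(1−ζ²)) = 100·exp(−π·0.3515/√0.8764) = 30.7%.

30.7%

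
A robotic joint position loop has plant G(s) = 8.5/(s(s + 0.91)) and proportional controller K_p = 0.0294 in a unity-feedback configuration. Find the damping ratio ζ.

The closed-loop denominator is s(s+0.91) + 0.0294·8.5 = s² + 0.91s + 0.2499.
Matching s² + 2ζω_n s + ω_n²: ω_n = √0.2499 = 0.4999 rad/s and 2ζω_n = 0.91, so ζ = 0.91/(2·0.4999) = 0.91.

ζ = 0.91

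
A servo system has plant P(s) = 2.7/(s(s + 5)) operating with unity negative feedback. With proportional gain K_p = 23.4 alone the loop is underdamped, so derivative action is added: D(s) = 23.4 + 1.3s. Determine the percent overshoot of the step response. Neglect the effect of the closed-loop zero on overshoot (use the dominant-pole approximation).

13.7%

Forward path: (23.4 + 1.3s)·2.7/(s(s+5)). The closed-loop characteristic equation is s² + (5 + 2.7·1.3)s + 2.7·23.4 = 0.
That is s² + 8.51s + 63.18 = 0, so ω_n = 7.949 rad/s and ζ = 8.51/(2·7.949) = 0.5353.
%OS = 100·exp(−πζ/√(1−ζ²)) = 13.7%.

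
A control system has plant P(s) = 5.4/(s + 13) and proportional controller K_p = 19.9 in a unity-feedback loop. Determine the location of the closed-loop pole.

Closed-loop transfer function: T(s) = K_p·P(s)/(1 + K_p·P(s)) = 107.5/(s + 13 + 107.5) = 107.5/(s + 120.5).
The closed-loop pole is at s = −120.5.

s = -120.5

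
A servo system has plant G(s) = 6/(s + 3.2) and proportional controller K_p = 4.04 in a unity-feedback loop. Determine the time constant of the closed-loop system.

Closed-loop transfer function: T(s) = K_p·G(s)/(1 + K_p·G(s)) = 24.24/(s + 3.2 + 24.24) = 24.24/(s + 27.44).
Time constant τ = 1/27.44 = 0.0364 s.

τ = 0.0364 s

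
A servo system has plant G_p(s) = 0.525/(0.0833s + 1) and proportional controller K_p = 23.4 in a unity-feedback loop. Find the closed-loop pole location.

Closed loop: T(s) = K_p·G_p/(1+K_p·G_p) = 12.29/(0.0833s + 1 + 12.29), with pole at s = −(1 + 12.29)/0.0833 = −159.5.

s = -159.5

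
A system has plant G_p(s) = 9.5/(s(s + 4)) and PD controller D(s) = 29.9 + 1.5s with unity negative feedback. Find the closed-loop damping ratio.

Forward path: (29.9 + 1.5s)·9.5/(s(s+4)). The closed-loop characteristic equation is s² + (4 + 9.5·1.5)s + 9.5·29.9 = 0.
That is s² + 18.25s + 284.1 = 0, so ω_n = 16.85 rad/s and ζ = 18.25/(2·16.85) = 0.5414.

ζ = 0.541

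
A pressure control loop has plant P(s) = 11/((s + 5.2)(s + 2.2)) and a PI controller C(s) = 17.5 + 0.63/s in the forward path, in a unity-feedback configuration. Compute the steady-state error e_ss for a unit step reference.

0

The open loop C(s)P(s) has a pole at the origin (type 1), so the static position error constant is infinite and e_ss = 1/(1+∞) = 0.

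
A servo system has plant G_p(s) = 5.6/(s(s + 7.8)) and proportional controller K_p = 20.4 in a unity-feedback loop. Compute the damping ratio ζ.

ζ = 0.365

1 + K_p·G_p(s) = 0 gives s² + 7.8s + 114.2 = 0.
So ω_n² = 114.2 ⇒ ω_n = 10.69 rad/s, and ζ = 7.8/(2ω_n) = 0.365.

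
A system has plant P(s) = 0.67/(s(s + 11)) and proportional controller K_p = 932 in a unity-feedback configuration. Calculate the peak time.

T_p = 0.129 s

Closed-loop characteristic equation: s² + 11s + 624.4 = 0, so ω_n = 24.99 rad/s and ζ = 11/(2·24.99) = 0.2201.
Damped frequency ω_d = ω_n√(1−ζ²) = 24.38 rad/s, so peak time T_p = π/ω_d = 0.129 s.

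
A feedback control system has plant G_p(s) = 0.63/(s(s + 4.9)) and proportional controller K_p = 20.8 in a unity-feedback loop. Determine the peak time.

From 1 + K_pG_p(s) = 0: s² + 4.9s + 13.1 = 0 ⇒ ω_n = 3.62, ζ = 0.6768.
Damped frequency ω_d = ω_n√(1−ζ²) = 2.665 rad/s, so peak time T_p = π/ω_d = 1.18 s.

T_p = 1.18 s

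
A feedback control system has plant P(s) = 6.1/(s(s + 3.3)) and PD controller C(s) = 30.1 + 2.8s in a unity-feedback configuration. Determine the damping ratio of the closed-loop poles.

Forward path: (30.1 + 2.8s)·6.1/(s(s+3.3)). The closed-loop characteristic equation is s² + (3.3 + 6.1·2.8)s + 6.1·30.1 = 0.
That is s² + 20.38s + 183.6 = 0, so ω_n = 13.55 rad/s and ζ = 20.38/(2·13.55) = 0.752.

ζ = 0.752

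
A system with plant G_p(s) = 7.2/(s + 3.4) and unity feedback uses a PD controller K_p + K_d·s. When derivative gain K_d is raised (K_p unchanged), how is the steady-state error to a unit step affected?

unchanged

K_d affects only the transient (the s-coefficient); the DC loop gain, and hence e_ss, depends only on K_p.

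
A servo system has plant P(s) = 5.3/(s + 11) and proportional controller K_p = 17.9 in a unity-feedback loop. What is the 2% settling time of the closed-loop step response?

Closed-loop transfer function: T(s) = K_p·P(s)/(1 + K_p·P(s)) = 94.87/(s + 11 + 94.87) = 94.87/(s + 105.9).
Time constant τ = 1/105.9 = 0.009446 s, so the 2% settling time is about 4τ = 0.0378 s.

T_s ≈ 0.0378 s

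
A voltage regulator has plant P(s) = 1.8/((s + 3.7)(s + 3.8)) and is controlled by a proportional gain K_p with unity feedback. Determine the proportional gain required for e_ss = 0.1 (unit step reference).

For a type-0 loop with proportional control, e_ss = 1/(1 + K_p·P(0)).
P(0) = 0.128. Require 1/(1 + K_p·0.128) = 0.1, so 1 + 0.128·K_p = 10.
K_p = (10 − 1)/0.128 = 70.3.

K_p = 70.3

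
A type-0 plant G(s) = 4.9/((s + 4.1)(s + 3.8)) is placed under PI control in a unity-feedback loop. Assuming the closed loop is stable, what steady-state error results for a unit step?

0

The PI controller's integrator makes the forward path type 1, so e_ss to a step is zero.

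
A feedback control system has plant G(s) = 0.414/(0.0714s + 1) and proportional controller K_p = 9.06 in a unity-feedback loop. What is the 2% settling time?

T_s ≈ 0.0601 s

Closed loop: T(s) = K_p·G/(1+K_p·G) = 3.751/(0.0714s + 1 + 3.751), with pole at s = −(1 + 3.751)/0.0714 = −66.54.
τ = 1/66.54 = 0.01503 s, so 2% settling time ≈ 4τ = 0.0601 s.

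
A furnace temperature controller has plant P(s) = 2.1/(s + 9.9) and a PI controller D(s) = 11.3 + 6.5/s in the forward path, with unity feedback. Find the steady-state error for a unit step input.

0

The open loop D(s)P(s) has a pole at the origin (type 1), so the static position error constant is infinite and e_ss = 1/(1+∞) = 0.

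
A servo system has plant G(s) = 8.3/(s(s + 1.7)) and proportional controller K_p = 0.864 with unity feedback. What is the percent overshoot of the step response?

34.9%

Closed-loop characteristic equation: s² + 1.7s + 7.171 = 0, so ω_n = 2.678 rad/s and ζ = 1.7/(2·2.678) = 0.3174.
%OS = 100·exp(−πζ/√(1−ζ²)) = 100·exp(−π·0.3174/√0.8992) = 34.9%.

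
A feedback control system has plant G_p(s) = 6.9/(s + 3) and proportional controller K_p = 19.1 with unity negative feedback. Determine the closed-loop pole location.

s = -134.8

Closed-loop transfer function: T(s) = K_p·G_p(s)/(1 + K_p·G_p(s)) = 131.8/(s + 3 + 131.8) = 131.8/(s + 134.8).
The closed-loop pole is at s = −134.8.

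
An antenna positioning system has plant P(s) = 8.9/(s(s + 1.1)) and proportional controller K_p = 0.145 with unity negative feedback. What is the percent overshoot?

17.6%

Closed-loop characteristic equation: s² + 1.1s + 1.29 = 0, so ω_n = 1.136 rad/s and ζ = 1.1/(2·1.136) = 0.4842.
%OS = 100·exp(−πζ/√(1−ζ²)) = 100·exp(−π·0.4842/√0.7656) = 17.6%.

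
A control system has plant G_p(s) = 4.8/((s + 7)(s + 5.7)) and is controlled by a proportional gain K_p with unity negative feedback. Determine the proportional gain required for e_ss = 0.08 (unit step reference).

K_p = 95.6

Steady-state error for a unit step on this type-0 loop is 1/(1 + K_p·G_p(0)).
G_p(0) = 0.1203. Require 1/(1 + K_p·0.1203) = 0.08, so 1 + 0.1203·K_p = 12.5.
K_p = (12.5 − 1)/0.1203 = 95.6.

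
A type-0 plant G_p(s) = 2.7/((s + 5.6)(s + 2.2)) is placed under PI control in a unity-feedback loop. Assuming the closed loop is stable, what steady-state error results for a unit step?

The PI controller's integrator makes the forward path type 1, so e_ss to a step is zero.

0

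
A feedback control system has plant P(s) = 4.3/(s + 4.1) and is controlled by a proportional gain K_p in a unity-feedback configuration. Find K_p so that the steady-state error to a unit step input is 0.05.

K_p = 18.1

For a type-0 loop with proportional control, e_ss = 1/(1 + K_p·P(0)).
P(0) = 1.049. Require 1/(1 + K_p·1.049) = 0.05, so 1 + 1.049·K_p = 20.
K_p = (20 − 1)/1.049 = 18.1.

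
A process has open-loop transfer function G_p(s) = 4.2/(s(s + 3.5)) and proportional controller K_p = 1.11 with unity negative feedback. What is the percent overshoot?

1.29%

The closed-loop denominator s² + 3.5s + 4.662 gives ω_n = √4.662 = 2.159 and ζ = 3.5/(2ω_n) = 0.8105.
%OS = 100·exp(−πζ/√(1−ζ²)) = 100·exp(−π·0.8105/√0.3431) = 1.29%.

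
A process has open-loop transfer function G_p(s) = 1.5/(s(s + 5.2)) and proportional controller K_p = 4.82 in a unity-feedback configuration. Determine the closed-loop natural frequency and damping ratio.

ω_n = 2.69 rad/s, ζ = 0.967

With unity feedback the closed-loop characteristic equation is s² + 5.2s + 4.82·1.5 = s² + 5.2s + 7.23 = 0.
So ω_n² = 7.23 ⇒ ω_n = 2.689 rad/s, and ζ = 5.2/(2ω_n) = 0.967.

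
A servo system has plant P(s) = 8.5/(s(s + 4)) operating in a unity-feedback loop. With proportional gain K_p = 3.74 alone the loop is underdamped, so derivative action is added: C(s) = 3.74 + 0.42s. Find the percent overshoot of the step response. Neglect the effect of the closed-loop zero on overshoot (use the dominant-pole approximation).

Forward path: (3.74 + 0.42s)·8.5/(s(s+4)). The closed-loop characteristic equation is s² + (4 + 8.5·0.42)s + 8.5·3.74 = 0.
That is s² + 7.57s + 31.79 = 0, so ω_n = 5.638 rad/s and ζ = 7.57/(2·5.638) = 0.6713.
%OS = 100·exp(−πζ/√(1−ζ²)) = 5.81%.

5.81%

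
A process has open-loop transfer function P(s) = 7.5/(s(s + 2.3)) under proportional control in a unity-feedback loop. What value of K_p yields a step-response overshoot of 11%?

K_p = 0.534

From %OS = 100·exp(−πζ/√(1−ζ²)) = 11%, ζ = −ln(0.11)/√(π²+ln²(0.11)) = 0.5749.
Characteristic equation s² + 2.3s + 7.5K_p = 0 gives ζ = 2.3/(2√(7.5K_p)).
Setting ζ = 0.5749: √(7.5K_p) = 2.3/(2·0.5749) = 2, so K_p = 4.002/7.5 = 0.534.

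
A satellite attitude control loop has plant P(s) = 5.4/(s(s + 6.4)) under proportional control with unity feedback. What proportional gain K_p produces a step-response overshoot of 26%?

K_p = 12.2

From %OS = 100·exp(−πζ/√(1−ζ²)) = 26%, ζ = −ln(0.26)/√(π²+ln²(0.26)) = 0.3941.
Characteristic equation s² + 6.4s + 5.4K_p = 0 gives ζ = 6.4/(2√(5.4K_p)).
Setting ζ = 0.3941: √(5.4K_p) = 6.4/(2·0.3941) = 8.12, so K_p = 65.94/5.4 = 12.2.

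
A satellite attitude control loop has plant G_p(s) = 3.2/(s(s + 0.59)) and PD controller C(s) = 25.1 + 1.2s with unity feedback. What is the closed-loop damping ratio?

ζ = 0.247

Forward path: (25.1 + 1.2s)·3.2/(s(s+0.59)). The closed-loop characteristic equation is s² + (0.59 + 3.2·1.2)s + 3.2·25.1 = 0.
That is s² + 4.43s + 80.32 = 0, so ω_n = 8.962 rad/s and ζ = 4.43/(2·8.962) = 0.2472.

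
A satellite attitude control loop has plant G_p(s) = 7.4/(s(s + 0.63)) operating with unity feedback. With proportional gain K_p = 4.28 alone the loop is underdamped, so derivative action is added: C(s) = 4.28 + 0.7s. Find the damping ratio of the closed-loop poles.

Forward path: (4.28 + 0.7s)·7.4/(s(s+0.63)). The closed-loop characteristic equation is s² + (0.63 + 7.4·0.7)s + 7.4·4.28 = 0.
That is s² + 5.81s + 31.67 = 0, so ω_n = 5.628 rad/s and ζ = 5.81/(2·5.628) = 0.5162.

ζ = 0.516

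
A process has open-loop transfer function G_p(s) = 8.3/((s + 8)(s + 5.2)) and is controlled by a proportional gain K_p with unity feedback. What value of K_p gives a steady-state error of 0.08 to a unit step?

The loop is type 0, so e_ss(step) = 1/(1 + K_pos) with K_pos = K_p·G_p(0).
G_p(0) = 0.1995. Require 1/(1 + K_p·0.1995) = 0.08, so 1 + 0.1995·K_p = 12.5.
K_p = (12.5 − 1)/0.1995 = 57.6.

K_p = 57.6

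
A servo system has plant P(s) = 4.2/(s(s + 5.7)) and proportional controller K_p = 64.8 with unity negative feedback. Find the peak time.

From 1 + K_pP(s) = 0: s² + 5.7s + 272.2 = 0 ⇒ ω_n = 16.5, ζ = 0.1728.
Damped frequency ω_d = ω_n√(1−ζ²) = 16.25 rad/s, so peak time T_p = π/ω_d = 0.193 s.

T_p = 0.193 s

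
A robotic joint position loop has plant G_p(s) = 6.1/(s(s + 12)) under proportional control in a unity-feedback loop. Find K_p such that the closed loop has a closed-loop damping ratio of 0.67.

K_p = 13.1

Closed-loop characteristic equation: s² + 12s + K_p·6.1 = 0.
So ω_n = √(6.1K_p) and 2ζω_n = 12, giving ζ = 12/(2√(6.1K_p)).
Setting ζ = 0.67: √(6.1K_p) = 12/(2·0.67) = 8.955, so K_p = 80.2/6.1 = 13.1.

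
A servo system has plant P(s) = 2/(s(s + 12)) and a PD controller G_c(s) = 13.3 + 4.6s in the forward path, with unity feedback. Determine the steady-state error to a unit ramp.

0.451

The loop has one pole at the origin (type 1). Velocity error constant K_v = lim_{s→0} s·G_c(s)P(s) = 13.3·2/12 = 2.217.
Steady-state error to a unit ramp: e_ss = 1/K_v = 0.451.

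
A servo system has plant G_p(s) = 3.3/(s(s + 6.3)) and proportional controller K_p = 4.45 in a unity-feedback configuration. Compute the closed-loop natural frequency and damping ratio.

1 + K_p·G_p(s) = 0 gives s² + 6.3s + 14.69 = 0.
Matching s² + 2ζω_n s + ω_n²: ω_n = √14.69 = 3.832 rad/s and 2ζω_n = 6.3, so ζ = 6.3/(2·3.832) = 0.822.

ω_n = 3.83 rad/s, ζ = 0.822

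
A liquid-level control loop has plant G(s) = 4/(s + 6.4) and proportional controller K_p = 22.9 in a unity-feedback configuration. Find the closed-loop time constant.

Closed-loop transfer function: T(s) = K_p·G(s)/(1 + K_p·G(s)) = 91.6/(s + 6.4 + 91.6) = 91.6/(s + 98).
Time constant τ = 1/98 = 0.0102 s.

τ = 0.0102 s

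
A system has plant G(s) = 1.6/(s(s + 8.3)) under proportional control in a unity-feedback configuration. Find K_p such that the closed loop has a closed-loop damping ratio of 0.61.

Closed-loop characteristic equation: s² + 8.3s + K_p·1.6 = 0.
So ω_n = √(1.6K_p) and 2ζω_n = 8.3, giving ζ = 8.3/(2√(1.6K_p)).
Setting ζ = 0.61: √(1.6K_p) = 8.3/(2·0.61) = 6.803, so K_p = 46.28/1.6 = 28.9.

K_p = 28.9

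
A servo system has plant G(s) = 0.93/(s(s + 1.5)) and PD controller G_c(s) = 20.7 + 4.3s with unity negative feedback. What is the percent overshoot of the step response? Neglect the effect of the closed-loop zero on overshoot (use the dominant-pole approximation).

Forward path: (20.7 + 4.3s)·0.93/(s(s+1.5)). The closed-loop characteristic equation is s² + (1.5 + 0.93·4.3)s + 0.93·20.7 = 0.
That is s² + 5.499s + 19.25 = 0, so ω_n = 4.388 rad/s and ζ = 5.499/(2·4.388) = 0.6267.
%OS = 100·exp(−πζ/√(1−ζ²)) = 8%.

8%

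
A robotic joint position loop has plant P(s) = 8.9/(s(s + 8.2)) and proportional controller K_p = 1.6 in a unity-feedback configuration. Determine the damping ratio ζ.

With unity feedback the closed-loop characteristic equation is s² + 8.2s + 1.6·8.9 = s² + 8.2s + 14.24 = 0.
Matching s² + 2ζω_n s + ω_n²: ω_n = √14.24 = 3.774 rad/s and 2ζω_n = 8.2, so ζ = 8.2/(2·3.774) = 1.09.

ζ = 1.09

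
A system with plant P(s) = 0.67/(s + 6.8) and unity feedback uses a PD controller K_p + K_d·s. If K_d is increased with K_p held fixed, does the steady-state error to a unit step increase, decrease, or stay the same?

At s = 0 the derivative term contributes nothing: C(0) = K_p regardless of K_d, so K_pos = K_p·P(0) and e_ss are unchanged.

unchanged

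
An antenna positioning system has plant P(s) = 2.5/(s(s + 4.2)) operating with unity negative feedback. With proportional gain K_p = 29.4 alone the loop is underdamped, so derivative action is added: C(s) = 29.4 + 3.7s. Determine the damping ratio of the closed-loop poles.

Forward path: (29.4 + 3.7s)·2.5/(s(s+4.2)). The closed-loop characteristic equation is s² + (4.2 + 2.5·3.7)s + 2.5·29.4 = 0.
That is s² + 13.45s + 73.5 = 0, so ω_n = 8.573 rad/s and ζ = 13.45/(2·8.573) = 0.7844.

ζ = 0.784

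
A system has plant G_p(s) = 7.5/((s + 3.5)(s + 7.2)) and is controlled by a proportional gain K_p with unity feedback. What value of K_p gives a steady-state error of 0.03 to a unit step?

For a type-0 loop with proportional control, e_ss = 1/(1 + K_p·G_p(0)).
G_p(0) = 0.2976. Require 1/(1 + K_p·0.2976) = 0.03, so 1 + 0.2976·K_p = 33.33.
K_p = (33.33 − 1)/0.2976 = 109.

K_p = 109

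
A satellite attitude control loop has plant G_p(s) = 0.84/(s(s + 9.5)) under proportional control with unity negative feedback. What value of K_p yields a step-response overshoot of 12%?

K_p = 85.8

From %OS = 100·exp(−πζ/√(1−ζ²)) = 12%, ζ = −ln(0.12)/√(π²+ln²(0.12)) = 0.5594.
Characteristic equation s² + 9.5s + 0.84K_p = 0 gives ζ = 9.5/(2√(0.84K_p)).
Setting ζ = 0.5594: √(0.84K_p) = 9.5/(2·0.5594) = 8.491, so K_p = 72.1/0.84 = 85.8.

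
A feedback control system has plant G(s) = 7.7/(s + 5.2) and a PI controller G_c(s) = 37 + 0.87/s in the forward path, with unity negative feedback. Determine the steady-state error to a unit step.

0

The open loop G_c(s)G(s) has a pole at the origin (type 1), so the static position error constant is infinite and e_ss = 1/(1+∞) = 0.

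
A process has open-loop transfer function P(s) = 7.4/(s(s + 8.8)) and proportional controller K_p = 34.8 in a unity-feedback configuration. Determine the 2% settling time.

T_s ≈ 0.909 s

Closed-loop characteristic equation: s² + 8.8s + 257.5 = 0, so ω_n = 16.05 rad/s and ζ = 8.8/(2·16.05) = 0.2742.
2% settling time T_s ≈ 4/(ζω_n) = 4/4.4 = 0.909 s.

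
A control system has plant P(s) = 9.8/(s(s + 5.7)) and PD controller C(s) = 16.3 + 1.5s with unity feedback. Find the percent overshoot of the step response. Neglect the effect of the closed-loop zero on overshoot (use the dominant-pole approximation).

Forward path: (16.3 + 1.5s)·9.8/(s(s+5.7)). The closed-loop characteristic equation is s² + (5.7 + 9.8·1.5)s + 9.8·16.3 = 0.
That is s² + 20.4s + 159.7 = 0, so ω_n = 12.64 rad/s and ζ = 20.4/(2·12.64) = 0.807.
%OS = 100·exp(−πζ/√(1−ζ²)) = 1.37%.

1.37%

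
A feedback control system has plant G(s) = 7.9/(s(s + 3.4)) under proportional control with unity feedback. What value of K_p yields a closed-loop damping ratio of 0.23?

K_p = 6.92

Closed-loop characteristic equation: s² + 3.4s + K_p·7.9 = 0.
So ω_n = √(7.9K_p) and 2ζω_n = 3.4, giving ζ = 3.4/(2√(7.9K_p)).
Setting ζ = 0.23: √(7.9K_p) = 3.4/(2·0.23) = 7.391, so K_p = 54.63/7.9 = 6.92.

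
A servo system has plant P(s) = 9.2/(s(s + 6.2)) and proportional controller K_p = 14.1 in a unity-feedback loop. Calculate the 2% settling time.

T_s ≈ 1.29 s

From 1 + K_pP(s) = 0: s² + 6.2s + 129.7 = 0 ⇒ ω_n = 11.39, ζ = 0.2722.
2% settling time T_s ≈ 4/(ζω_n) = 4/3.1 = 1.29 s.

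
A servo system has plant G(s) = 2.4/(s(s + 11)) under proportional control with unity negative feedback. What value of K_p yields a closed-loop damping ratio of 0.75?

Closed-loop characteristic equation: s² + 11s + K_p·2.4 = 0.
So ω_n = √(2.4K_p) and 2ζω_n = 11, giving ζ = 11/(2√(2.4K_p)).
Setting ζ = 0.75: √(2.4K_p) = 11/(2·0.75) = 7.333, so K_p = 53.78/2.4 = 22.4.

K_p = 22.4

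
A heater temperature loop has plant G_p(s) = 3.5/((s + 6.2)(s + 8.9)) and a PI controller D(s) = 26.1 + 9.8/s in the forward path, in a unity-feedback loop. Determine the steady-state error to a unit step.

0

The open loop D(s)G_p(s) has a pole at the origin (type 1), so the static position error constant is infinite and e_ss = 1/(1+∞) = 0.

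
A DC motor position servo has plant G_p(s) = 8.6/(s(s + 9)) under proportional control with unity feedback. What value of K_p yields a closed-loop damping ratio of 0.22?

Closed-loop characteristic equation: s² + 9s + K_p·8.6 = 0.
So ω_n = √(8.6K_p) and 2ζω_n = 9, giving ζ = 9/(2√(8.6K_p)).
Setting ζ = 0.22: √(8.6K_p) = 9/(2·0.22) = 20.45, so K_p = 418.4/8.6 = 48.6.

K_p = 48.6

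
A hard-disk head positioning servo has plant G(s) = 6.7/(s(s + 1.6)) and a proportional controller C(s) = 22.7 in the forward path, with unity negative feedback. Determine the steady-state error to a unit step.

The open loop C(s)G(s) has a pole at the origin (type 1), so the static position error constant is infinite and e_ss = 1/(1+∞) = 0.

0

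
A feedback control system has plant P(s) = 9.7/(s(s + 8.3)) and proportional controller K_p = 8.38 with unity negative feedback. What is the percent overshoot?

19.6%

The closed-loop denominator s² + 8.3s + 81.29 gives ω_n = √81.29 = 9.016 and ζ = 8.3/(2ω_n) = 0.4603.
%OS = 100·exp(−πζ/√(1−ζ²)) = 100·exp(−π·0.4603/√0.7881) = 19.6%.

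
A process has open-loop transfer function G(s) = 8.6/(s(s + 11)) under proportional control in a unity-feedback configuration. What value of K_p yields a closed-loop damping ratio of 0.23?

Closed-loop characteristic equation: s² + 11s + K_p·8.6 = 0.
So ω_n = √(8.6K_p) and 2ζω_n = 11, giving ζ = 11/(2√(8.6K_p)).
Setting ζ = 0.23: √(8.6K_p) = 11/(2·0.23) = 23.91, so K_p = 571.8/8.6 = 66.5.

K_p = 66.5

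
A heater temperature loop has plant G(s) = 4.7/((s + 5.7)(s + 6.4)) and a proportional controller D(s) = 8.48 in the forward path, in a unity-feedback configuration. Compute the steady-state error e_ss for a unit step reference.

0.478

The loop is type 0. Static position error constant K_pos = D(0)·G(0) = 8.48·0.1288 = 1.093.
Steady-state error to a unit step: e_ss = 1/(1+K_pos) = 1/2.093 = 0.478.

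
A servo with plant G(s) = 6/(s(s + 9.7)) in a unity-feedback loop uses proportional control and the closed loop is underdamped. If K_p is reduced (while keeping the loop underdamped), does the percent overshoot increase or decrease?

decrease

ζ = 9.7/(2√(6K_p)) rises as K_p falls; higher damping means less overshoot.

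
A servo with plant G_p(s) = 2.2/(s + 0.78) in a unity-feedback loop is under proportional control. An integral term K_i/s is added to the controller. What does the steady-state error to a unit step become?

The integrator makes K_pos = lim_{s→0} C(s)G(s) infinite, so e_ss = 1/(1+K_pos) = 0.

0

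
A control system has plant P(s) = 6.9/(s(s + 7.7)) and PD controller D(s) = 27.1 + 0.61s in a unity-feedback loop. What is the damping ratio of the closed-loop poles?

Forward path: (27.1 + 0.61s)·6.9/(s(s+7.7)). The closed-loop characteristic equation is s² + (7.7 + 6.9·0.61)s + 6.9·27.1 = 0.
That is s² + 11.91s + 187 = 0, so ω_n = 13.67 rad/s and ζ = 11.91/(2·13.67) = 0.4354.

ζ = 0.435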